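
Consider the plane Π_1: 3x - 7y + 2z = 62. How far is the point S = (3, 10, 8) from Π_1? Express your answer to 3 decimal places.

13.589

n·S − d = (3)·(3) + (-7)·(10) + (2)·(8) − 62 = -107; |n| = √62.
Distance = |-107| / √62 = 107/√62 ≈ 13.589.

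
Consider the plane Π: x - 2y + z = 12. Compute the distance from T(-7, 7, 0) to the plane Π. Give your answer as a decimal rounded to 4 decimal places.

13.4722

n·T − d = (1)·(-7) + (-2)·(7) + (1)·(0) − 12 = -33; |n| = √6.
Distance = |-33| / √6 = 33/√6 ≈ 13.4722.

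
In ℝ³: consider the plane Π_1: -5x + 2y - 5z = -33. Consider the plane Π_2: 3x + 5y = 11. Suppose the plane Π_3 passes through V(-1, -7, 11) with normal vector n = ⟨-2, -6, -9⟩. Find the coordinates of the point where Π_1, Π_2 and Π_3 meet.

(2, 1, 5)

Π_3: n·r = n·V gives -2x - 6y - 9z = -55.
Solving the 3×3 linear system -5x + 2y - 5z = -33, 3x + 5y = 11, -2x - 6y - 9z = -55 (e.g. by elimination or Cramer's rule, determinant = 319) gives (2, 1, 5).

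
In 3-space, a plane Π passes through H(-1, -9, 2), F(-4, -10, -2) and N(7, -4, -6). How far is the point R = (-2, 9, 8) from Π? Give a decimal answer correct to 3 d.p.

HF = (-3, -1, -4), HN = (8, 5, -8); a normal to Π is HF × HN = (28, -56, -7).
Using H: Π has equation 28x - 56y - 7z = 462.
n·R − d = (28)·(-2) + (-56)·(9) + (-7)·(8) − 462 = -1078; |n| = √3969.
Distance = |-1078| / √3969 = 1078/√3969 ≈ 17.111.

17.111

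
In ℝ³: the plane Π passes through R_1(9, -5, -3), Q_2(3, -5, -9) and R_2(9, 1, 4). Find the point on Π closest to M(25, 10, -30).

(7, -11, -12)

R_1Q_2 = (-6, 0, -6), R_1R_2 = (0, 6, 7); a normal to Π is R_1Q_2 × R_1R_2 = (36, 42, -36).
Using R_1: Π has equation 36x + 42y - 36z = 222.
Foot = M − λn with λ = (n·M − d)/|n|² = (2400 − 222)/4356 = 1/2.
Foot = (25, 10, -30) − (1/2)·(36, 42, -36) = (7, -11, -12).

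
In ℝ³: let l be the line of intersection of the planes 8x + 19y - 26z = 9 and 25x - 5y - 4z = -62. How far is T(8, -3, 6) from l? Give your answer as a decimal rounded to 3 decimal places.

Direction of l: (8, 19, -26) × (25, -5, -4) = (-206, -618, -515).
A point on l: solving the two plane equations with x = -3 gives (-3, -1, -2).
Taking (-3, -1, -2) on l with direction v = (-206, -618, -515): w = T − (-3, -1, -2) = (11, -2, 8), and w × v = (5974, 4017, -7210).
Distance = |w × v| / |v| = √103809065 / √689585 ≈ 12.269.

12.269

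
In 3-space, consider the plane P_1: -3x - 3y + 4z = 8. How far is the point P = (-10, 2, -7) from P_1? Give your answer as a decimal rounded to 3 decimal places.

n·P − d = (-3)·(-10) + (-3)·(2) + (4)·(-7) − 8 = -12; |n| = √34.
Distance = |-12| / √34 = 12/√34 ≈ 2.058.

2.058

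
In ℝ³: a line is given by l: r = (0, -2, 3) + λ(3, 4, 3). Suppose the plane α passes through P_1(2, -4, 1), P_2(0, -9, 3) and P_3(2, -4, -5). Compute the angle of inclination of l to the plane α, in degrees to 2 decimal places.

P_1P_2 = (-2, -5, 2), P_1P_3 = (0, 0, -6); a normal to α is P_1P_2 × P_1P_3 = (30, -12, 0).
Using P_1: α has equation 30x - 12y = 108.
sin θ = |n·v| / (|n||v|) = |42| / (√1044 · √34) = 0.22293.
θ ≈ 12.88°.

12.88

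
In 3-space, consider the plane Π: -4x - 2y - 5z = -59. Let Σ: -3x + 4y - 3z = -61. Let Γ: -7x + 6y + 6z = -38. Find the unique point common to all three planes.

Solving the 3×3 linear system -4x - 2y - 5z = -59, -3x + 4y - 3z = -61, -7x + 6y + 6z = -38 (e.g. by elimination or Cramer's rule, determinant = -296) gives (8, -4, 7).

(8, -4, 7)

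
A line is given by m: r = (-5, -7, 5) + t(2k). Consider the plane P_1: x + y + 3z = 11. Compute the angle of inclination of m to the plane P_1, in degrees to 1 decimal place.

64.8

sin θ = |n·v| / (|n||v|) = |6| / (√11 · √4) = 0.90453.
θ ≈ 64.8°.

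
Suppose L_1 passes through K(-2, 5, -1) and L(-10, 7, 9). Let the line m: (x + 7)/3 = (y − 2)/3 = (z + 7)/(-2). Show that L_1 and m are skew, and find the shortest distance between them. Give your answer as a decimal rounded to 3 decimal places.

6.490

A direction vector for L_1 is L − K = (-8, 2, 10).
m has direction (3, 3, -2) through (-7, 2, -7).
Common perpendicular direction n = (-8, 2, 10) × (3, 3, -2) = (-34, 14, -30).
With w = (-7, 2, -7) − (-2, 5, -1) = (-5, -3, -6), w · n = 308.
Since n ≠ 0 the lines are not parallel, and w · n = 308 ≠ 0 so they do not intersect; hence they are skew.
Distance = |w · n| / |n| = |308| / √2252 ≈ 6.490.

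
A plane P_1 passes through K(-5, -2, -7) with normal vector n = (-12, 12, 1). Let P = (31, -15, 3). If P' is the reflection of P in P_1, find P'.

(-17, 33, 7)

P_1: n·r = n·K gives -12x + 12y + z = 29.
λ = (n·P − d)/|n|² = (-549 − 29)/289 = -2.
Reflection = P − 2λn = (31, -15, 3) − (-4)·(-12, 12, 1) = (-17, 33, 7).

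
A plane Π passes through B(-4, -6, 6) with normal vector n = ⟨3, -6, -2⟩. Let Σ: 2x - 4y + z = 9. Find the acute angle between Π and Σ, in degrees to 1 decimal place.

Π: n·r = n·B gives 3x - 6y - 2z = 12.
cos θ = |n₁·n₂| / (|n₁||n₂|) = |28| / (√49 · √21).
θ = arccos(0.87287) ≈ 29.2°.

29.2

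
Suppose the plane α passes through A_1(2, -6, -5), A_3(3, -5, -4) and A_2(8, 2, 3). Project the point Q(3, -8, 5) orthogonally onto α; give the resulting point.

(3, -2, -1)

A_1A_3 = (1, 1, 1), A_1A_2 = (6, 8, 8); a normal to α is A_1A_3 × A_1A_2 = (0, -2, 2).
Using A_1: α has equation -2y + 2z = 2.
Foot = Q − λn with λ = (n·Q − d)/|n|² = (26 − 2)/8 = 3.
Foot = (3, -8, 5) − 3·(0, -2, 2) = (3, -2, -1).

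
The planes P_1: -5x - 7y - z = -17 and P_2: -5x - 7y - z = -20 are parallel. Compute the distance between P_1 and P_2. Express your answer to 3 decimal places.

0.346

Same normal n = (-5, -7, -1) with |n| = √75; distance = |-17 − (-20)| / |n| = 3/√75 ≈ 0.346.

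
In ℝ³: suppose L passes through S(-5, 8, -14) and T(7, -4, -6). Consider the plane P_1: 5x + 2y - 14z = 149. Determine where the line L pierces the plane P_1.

(1, 2, -10)

A direction vector for L is T − S = (12, -12, 8).
Substitute r = (-5, 8, -14) + t(12, -12, 8) into the plane: 187 + (-76)t = 149, so t = 1/2.
Intersection: (-5, 8, -14) + (1/2)·(12, -12, 8) = (1, 2, -10).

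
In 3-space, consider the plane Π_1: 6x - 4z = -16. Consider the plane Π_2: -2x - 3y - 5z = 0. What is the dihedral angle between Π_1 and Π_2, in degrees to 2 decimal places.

79.63

cos θ = |n₁·n₂| / (|n₁||n₂|) = |8| / (√52 · √38).
θ = arccos(0.17997) ≈ 79.63°.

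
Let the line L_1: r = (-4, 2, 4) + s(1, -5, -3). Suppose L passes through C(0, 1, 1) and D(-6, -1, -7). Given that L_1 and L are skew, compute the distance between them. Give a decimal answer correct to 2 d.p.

3.85

A direction vector for L is D − C = (-6, -2, -8).
Common perpendicular direction n = (1, -5, -3) × (-6, -2, -8) = (34, 26, -32).
With w = (0, 1, 1) − (-4, 2, 4) = (4, -1, -3), w · n = 206.
Distance = |w · n| / |n| = |206| / √2856 ≈ 3.85.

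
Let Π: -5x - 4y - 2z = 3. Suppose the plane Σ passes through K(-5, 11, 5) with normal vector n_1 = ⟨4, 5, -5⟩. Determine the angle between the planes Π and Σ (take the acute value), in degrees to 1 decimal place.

Σ: n_1·r = n_1·K gives 4x + 5y - 5z = 10.
cos θ = |n₁·n₂| / (|n₁||n₂|) = |-30| / (√45 · √66).
θ = arccos(0.55048) ≈ 56.6°.

56.6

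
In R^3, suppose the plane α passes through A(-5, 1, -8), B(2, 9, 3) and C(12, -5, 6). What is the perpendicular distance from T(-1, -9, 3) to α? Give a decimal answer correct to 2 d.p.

8.00

AB = (7, 8, 11), AC = (17, -6, 14); a normal to α is AB × AC = (178, 89, -178).
Using A: α has equation 178x + 89y - 178z = 623.
n·T − d = (178)·(-1) + (89)·(-9) + (-178)·(3) − 623 = -2136; |n| = √71289.
Distance = |-2136| / √71289 = 2136/√71289 ≈ 8.00.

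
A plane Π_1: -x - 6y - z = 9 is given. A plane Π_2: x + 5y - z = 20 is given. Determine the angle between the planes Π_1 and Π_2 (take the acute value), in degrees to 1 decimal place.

cos θ = |n₁·n₂| / (|n₁||n₂|) = |-30| / (√38 · √27).
θ = arccos(0.93659) ≈ 20.5°.

20.5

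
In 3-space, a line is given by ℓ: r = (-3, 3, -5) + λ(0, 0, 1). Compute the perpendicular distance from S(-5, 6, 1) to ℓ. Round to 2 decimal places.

3.61

Taking (-3, 3, -5) on ℓ with direction v = (0, 0, 1): w = S − (-3, 3, -5) = (-2, 3, 6), and w × v = (3, 2, 0).
Distance = |w × v| / |v| = √13 / √1 ≈ 3.61.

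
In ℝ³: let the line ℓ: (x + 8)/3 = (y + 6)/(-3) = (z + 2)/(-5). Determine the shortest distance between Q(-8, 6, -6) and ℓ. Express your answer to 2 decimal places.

12.41

ℓ has direction (3, -3, -5) through (-8, -6, -2).
Taking (-8, -6, -2) on ℓ with direction v = (3, -3, -5): w = Q − (-8, -6, -2) = (0, 12, -4), and w × v = (-72, -12, -36).
Distance = |w × v| / |v| = √6624 / √43 ≈ 12.41.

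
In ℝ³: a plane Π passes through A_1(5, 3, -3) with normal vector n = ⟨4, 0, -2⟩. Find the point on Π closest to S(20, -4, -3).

(8, -4, 3)

Π: n·r = n·A_1 gives 4x - 2z = 26.
Foot = S − λn with λ = (n·S − d)/|n|² = (86 − 26)/20 = 3.
Foot = (20, -4, -3) − 3·(4, 0, -2) = (8, -4, 3).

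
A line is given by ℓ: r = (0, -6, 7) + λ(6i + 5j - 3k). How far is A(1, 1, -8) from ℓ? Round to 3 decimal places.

Taking (0, -6, 7) on ℓ with direction v = (6, 5, -3): w = A − (0, -6, 7) = (1, 7, -15), and w × v = (54, -87, -37).
Distance = |w × v| / |v| = √11854 / √70 ≈ 13.013.

13.013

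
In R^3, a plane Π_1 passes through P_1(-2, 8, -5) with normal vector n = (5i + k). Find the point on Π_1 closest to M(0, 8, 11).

(-5, 8, 10)

Π_1: n·r = n·P_1 gives 5x + z = -15.
Foot = M − λn with λ = (n·M − d)/|n|² = (11 − (-15))/26 = 1.
Foot = (0, 8, 11) − 1·(5, 0, 1) = (-5, 8, 10).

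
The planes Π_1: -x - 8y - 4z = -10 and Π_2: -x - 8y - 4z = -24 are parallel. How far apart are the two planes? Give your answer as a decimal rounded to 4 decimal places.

1.5556

Same normal n = (-1, -8, -4) with |n| = √81; distance = |-10 − (-24)| / |n| = 14/√81 ≈ 1.5556.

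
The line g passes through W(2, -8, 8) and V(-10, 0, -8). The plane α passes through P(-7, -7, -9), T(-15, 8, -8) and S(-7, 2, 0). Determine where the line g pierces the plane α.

A direction vector for g is V − W = (-12, 8, -16).
PT = (-8, 15, 1), PS = (0, 9, 9); a normal to α is PT × PS = (126, 72, -72).
Using P: α has equation 126x + 72y - 72z = -738.
Substitute r = (2, -8, 8) + t(-12, 8, -16) into the plane: -900 + 216t = -738, so t = 3/4.
Intersection: (2, -8, 8) + (3/4)·(-12, 8, -16) = (-7, -2, -4).

(-7, -2, -4)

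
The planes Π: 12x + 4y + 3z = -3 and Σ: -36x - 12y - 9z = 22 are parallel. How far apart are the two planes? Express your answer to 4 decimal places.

0.3333

Rescale Σ by 1/(-3): 12x + 4y + 3z = -22/3. Then distance = |-3 − (-22/3)| / √169 ≈ 0.3333.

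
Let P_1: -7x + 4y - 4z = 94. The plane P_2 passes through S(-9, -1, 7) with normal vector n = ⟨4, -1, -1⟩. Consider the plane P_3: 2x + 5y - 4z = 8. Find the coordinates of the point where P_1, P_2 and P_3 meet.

(-10, 4, -2)

P_2: n·r = n·S gives 4x - y - z = -42.
Solving the 3×3 linear system -7x + 4y - 4z = 94, 4x - y - z = -42, 2x + 5y - 4z = 8 (e.g. by elimination or Cramer's rule, determinant = -95) gives (-10, 4, -2).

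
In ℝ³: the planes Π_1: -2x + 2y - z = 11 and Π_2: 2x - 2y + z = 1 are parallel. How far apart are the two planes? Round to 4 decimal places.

Rescale Π_2 by 1/(-1): -2x + 2y - z = -1. Then distance = |11 − (-1)| / √9 ≈ 4.0000.

4.0000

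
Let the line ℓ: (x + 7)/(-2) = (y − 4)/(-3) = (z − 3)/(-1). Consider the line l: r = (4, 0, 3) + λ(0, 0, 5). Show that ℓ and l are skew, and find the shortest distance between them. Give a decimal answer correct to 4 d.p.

ℓ has direction (-2, -3, -1) through (-7, 4, 3).
Common perpendicular direction n = (-2, -3, -1) × (0, 0, 5) = (-15, 10, 0).
With w = (4, 0, 3) − (-7, 4, 3) = (11, -4, 0), w · n = -205.
Since n ≠ 0 the lines are not parallel, and w · n = -205 ≠ 0 so they do not intersect; hence they are skew.
Distance = |w · n| / |n| = |-205| / √325 ≈ 11.3714.

11.3714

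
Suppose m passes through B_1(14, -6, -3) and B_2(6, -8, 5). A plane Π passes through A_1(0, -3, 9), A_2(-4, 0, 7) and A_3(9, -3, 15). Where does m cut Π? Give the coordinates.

A direction vector for m is B_2 − B_1 = (-8, -2, 8).
A_1A_2 = (-4, 3, -2), A_1A_3 = (9, 0, 6); a normal to Π is A_1A_2 × A_1A_3 = (18, 6, -27).
Using A_1: Π has equation 18x + 6y - 27z = -261.
Substitute r = (14, -6, -3) + t(-8, -2, 8) into the plane: 297 + (-372)t = -261, so t = 3/2.
Intersection: (14, -6, -3) + (3/2)·(-8, -2, 8) = (2, -9, 9).

(2, -9, 9)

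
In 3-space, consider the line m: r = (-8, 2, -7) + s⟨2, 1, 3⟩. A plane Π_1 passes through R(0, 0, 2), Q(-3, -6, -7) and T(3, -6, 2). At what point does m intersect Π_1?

(-4, 4, -1)

RQ = (-3, -6, -9), RT = (3, -6, 0); a normal to Π_1 is RQ × RT = (-54, -27, 36).
Using R: Π_1 has equation -54x - 27y + 36z = 72.
Substitute r = (-8, 2, -7) + t(2, 1, 3) into the plane: 126 + (-27)t = 72, so t = 2.
Intersection: (-8, 2, -7) + 2·(2, 1, 3) = (-4, 4, -1).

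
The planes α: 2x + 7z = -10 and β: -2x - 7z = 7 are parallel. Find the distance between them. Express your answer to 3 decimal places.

0.412

Rescale β by 1/(-1): 2x + 7z = -7. Then distance = |-10 − (-7)| / √53 ≈ 0.412.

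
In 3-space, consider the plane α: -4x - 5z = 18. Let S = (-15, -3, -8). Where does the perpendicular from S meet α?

(-7, -3, 2)

Foot = S − λn with λ = (n·S − d)/|n|² = (100 − 18)/41 = 2.
Foot = (-15, -3, -8) − 2·(-4, 0, -5) = (-7, -3, 2).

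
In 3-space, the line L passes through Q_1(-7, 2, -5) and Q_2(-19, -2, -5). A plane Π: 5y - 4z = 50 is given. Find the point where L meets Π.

A direction vector for L is Q_2 − Q_1 = (-12, -4, 0).
Substitute r = (-7, 2, -5) + t(-12, -4, 0) into the plane: 30 + (-20)t = 50, so t = -1.
Intersection: (-7, 2, -5) + (-1)·(-12, -4, 0) = (5, 6, -5).

(5, 6, -5)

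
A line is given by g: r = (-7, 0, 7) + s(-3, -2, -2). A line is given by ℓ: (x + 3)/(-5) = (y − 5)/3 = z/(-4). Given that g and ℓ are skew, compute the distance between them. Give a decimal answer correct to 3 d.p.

ℓ has direction (-5, 3, -4) through (-3, 5, 0).
Common perpendicular direction n = (-3, -2, -2) × (-5, 3, -4) = (14, -2, -19).
With w = (-3, 5, 0) − (-7, 0, 7) = (4, 5, -7), w · n = 179.
Distance = |w · n| / |n| = |179| / √561 ≈ 7.557.

7.557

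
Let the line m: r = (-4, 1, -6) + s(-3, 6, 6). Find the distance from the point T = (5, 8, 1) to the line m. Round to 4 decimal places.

Taking (-4, 1, -6) on m with direction v = (-3, 6, 6): w = T − (-4, 1, -6) = (9, 7, 7), and w × v = (0, -75, 75).
Distance = |w × v| / |v| = √11250 / √81 ≈ 11.7851.

11.7851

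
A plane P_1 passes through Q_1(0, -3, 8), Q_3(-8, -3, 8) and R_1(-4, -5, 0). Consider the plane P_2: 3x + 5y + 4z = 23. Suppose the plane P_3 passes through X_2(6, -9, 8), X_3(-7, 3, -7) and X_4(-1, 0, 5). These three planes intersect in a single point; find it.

(2, -3, 8)

Q_1Q_3 = (-8, 0, 0), Q_1R_1 = (-4, -2, -8); a normal to P_1 is Q_1Q_3 × Q_1R_1 = (0, -64, 16).
Using Q_1: P_1 has equation -64y + 16z = 320.
X_2X_3 = (-13, 12, -15), X_2X_4 = (-7, 9, -3); a normal to P_3 is X_2X_3 × X_2X_4 = (99, 66, -33).
Using X_2: P_3 has equation 99x + 66y - 33z = -264.
Solving the 3×3 linear system -64y + 16z = 320, 3x + 5y + 4z = 23, 99x + 66y - 33z = -264 (e.g. by elimination or Cramer's rule, determinant = -36432) gives (2, -3, 8).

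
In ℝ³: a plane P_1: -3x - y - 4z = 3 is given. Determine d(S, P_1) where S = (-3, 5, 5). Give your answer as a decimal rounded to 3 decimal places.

n·S − d = (-3)·(-3) + (-1)·(5) + (-4)·(5) − 3 = -19; |n| = √26.
Distance = |-19| / √26 = 19/√26 ≈ 3.726.

3.726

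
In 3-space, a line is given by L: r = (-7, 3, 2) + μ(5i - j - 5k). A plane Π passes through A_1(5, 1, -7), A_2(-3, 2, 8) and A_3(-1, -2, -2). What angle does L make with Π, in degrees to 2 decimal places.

15.87

A_1A_2 = (-8, 1, 15), A_1A_3 = (-6, -3, 5); a normal to Π is A_1A_2 × A_1A_3 = (50, -50, 30).
Using A_1: Π has equation 50x - 50y + 30z = -10.
sin θ = |n·v| / (|n||v|) = |150| / (√5900 · √51) = 0.27345.
θ ≈ 15.87°.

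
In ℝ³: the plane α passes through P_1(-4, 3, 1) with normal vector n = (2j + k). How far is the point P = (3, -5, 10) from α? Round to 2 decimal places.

3.13

α: n·r = n·P_1 gives 2y + z = 7.
n·P − d = (0)·(3) + (2)·(-5) + (1)·(10) − 7 = -7; |n| = √5.
Distance = |-7| / √5 = 7/√5 ≈ 3.13.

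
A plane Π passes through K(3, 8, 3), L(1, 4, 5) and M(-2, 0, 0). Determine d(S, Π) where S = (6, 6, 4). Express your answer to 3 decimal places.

KL = (-2, -4, 2), KM = (-5, -8, -3); a normal to Π is KL × KM = (28, -16, -4).
Using K: Π has equation 28x - 16y - 4z = -56.
n·S − d = (28)·(6) + (-16)·(6) + (-4)·(4) − (-56) = 112; |n| = √1056.
Distance = |112| / √1056 = 112/√1056 ≈ 3.447.

3.447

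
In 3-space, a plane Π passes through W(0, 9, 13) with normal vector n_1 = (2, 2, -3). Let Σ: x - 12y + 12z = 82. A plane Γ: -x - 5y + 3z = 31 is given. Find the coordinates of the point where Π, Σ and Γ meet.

Π: n_1·r = n_1·W gives 2x + 2y - 3z = -21.
Solving the 3×3 linear system 2x + 2y - 3z = -21, x - 12y + 12z = 82, -x - 5y + 3z = 31 (e.g. by elimination or Cramer's rule, determinant = 69) gives (-2, -4, 3).

(-2, -4, 3)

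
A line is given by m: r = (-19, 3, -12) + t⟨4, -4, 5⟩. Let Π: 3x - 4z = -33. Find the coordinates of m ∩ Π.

(-7, -9, 3)

Substitute r = (-19, 3, -12) + t(4, -4, 5) into the plane: -9 + (-8)t = -33, so t = 3.
Intersection: (-19, 3, -12) + 3·(4, -4, 5) = (-7, -9, 3).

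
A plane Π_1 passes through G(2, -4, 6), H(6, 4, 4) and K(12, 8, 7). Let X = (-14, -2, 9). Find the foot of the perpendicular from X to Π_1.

GH = (4, 8, -2), GK = (10, 12, 1); a normal to Π_1 is GH × GK = (32, -24, -32).
Using G: Π_1 has equation 32x - 24y - 32z = -32.
Foot = X − λn with λ = (n·X − d)/|n|² = (-688 − (-32))/2624 = -1/4.
Foot = (-14, -2, 9) − (-1/4)·(32, -24, -32) = (-6, -8, 1).

(-6, -8, 1)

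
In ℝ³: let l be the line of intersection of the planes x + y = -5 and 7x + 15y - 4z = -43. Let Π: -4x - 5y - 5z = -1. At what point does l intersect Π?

Direction of l: (1, 1, 0) × (7, 15, -4) = (-4, 4, 8).
A point on l: solving the two plane equations with x = 0 gives (0, -5, -8).
Substitute r = (0, -5, -8) + t(-4, 4, 8) into the plane: 65 + (-44)t = -1, so t = 3/2.
Intersection: (0, -5, -8) + (3/2)·(-4, 4, 8) = (-6, 1, 4).

(-6, 1, 4)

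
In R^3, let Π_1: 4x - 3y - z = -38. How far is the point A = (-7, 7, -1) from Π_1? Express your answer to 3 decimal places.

n·A − d = (4)·(-7) + (-3)·(7) + (-1)·(-1) − (-38) = -10; |n| = √26.
Distance = |-10| / √26 = 10/√26 ≈ 1.961.

1.961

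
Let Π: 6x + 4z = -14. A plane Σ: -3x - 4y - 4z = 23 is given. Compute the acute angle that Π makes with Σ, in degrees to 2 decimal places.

42.58

cos θ = |n₁·n₂| / (|n₁||n₂|) = |-34| / (√52 · √41).
θ = arccos(0.73635) ≈ 42.58°.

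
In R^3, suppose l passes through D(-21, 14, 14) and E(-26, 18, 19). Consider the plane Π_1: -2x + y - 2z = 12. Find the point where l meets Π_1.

(-1, -2, -6)

A direction vector for l is E − D = (-5, 4, 5).
Substitute r = (-21, 14, 14) + t(-5, 4, 5) into the plane: 28 + 4t = 12, so t = -4.
Intersection: (-21, 14, 14) + (-4)·(-5, 4, 5) = (-1, -2, -6).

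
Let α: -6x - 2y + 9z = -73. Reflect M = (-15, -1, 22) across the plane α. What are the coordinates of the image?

λ = (n·M − d)/|n|² = (290 − (-73))/121 = 3.
Reflection = M − 2λn = (-15, -1, 22) − 6·(-6, -2, 9) = (21, 11, -32).

(21, 11, -32)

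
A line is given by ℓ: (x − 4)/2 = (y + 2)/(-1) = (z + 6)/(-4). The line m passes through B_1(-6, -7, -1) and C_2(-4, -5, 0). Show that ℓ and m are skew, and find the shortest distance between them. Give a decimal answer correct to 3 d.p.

ℓ has direction (2, -1, -4) through (4, -2, -6).
A direction vector for m is C_2 − B_1 = (2, 2, 1).
Common perpendicular direction n = (2, -1, -4) × (2, 2, 1) = (7, -10, 6).
With w = (-6, -7, -1) − (4, -2, -6) = (-10, -5, 5), w · n = 10.
Since n ≠ 0 the lines are not parallel, and w · n = 10 ≠ 0 so they do not intersect; hence they are skew.
Distance = |w · n| / |n| = |10| / √185 ≈ 0.735.

0.735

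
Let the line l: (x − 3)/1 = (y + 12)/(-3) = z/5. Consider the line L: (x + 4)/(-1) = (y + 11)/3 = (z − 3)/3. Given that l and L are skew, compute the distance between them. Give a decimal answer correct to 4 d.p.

l has direction (1, -3, 5) through (3, -12, 0).
L has direction (-1, 3, 3) through (-4, -11, 3).
Common perpendicular direction n = (1, -3, 5) × (-1, 3, 3) = (-24, -8, 0).
With w = (-4, -11, 3) − (3, -12, 0) = (-7, 1, 3), w · n = 160.
Distance = |w · n| / |n| = |160| / √640 ≈ 6.3246.

6.3246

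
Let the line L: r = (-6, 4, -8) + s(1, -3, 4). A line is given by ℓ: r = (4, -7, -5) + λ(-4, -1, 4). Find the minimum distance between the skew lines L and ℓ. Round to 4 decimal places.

4.0144

Common perpendicular direction n = (1, -3, 4) × (-4, -1, 4) = (-8, -20, -13).
With w = (4, -7, -5) − (-6, 4, -8) = (10, -11, 3), w · n = 101.
Distance = |w · n| / |n| = |101| / √633 ≈ 4.0144.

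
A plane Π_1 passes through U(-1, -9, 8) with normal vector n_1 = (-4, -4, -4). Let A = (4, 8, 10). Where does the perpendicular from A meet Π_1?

(-4, 0, 2)

Π_1: n_1·r = n_1·U gives -4x - 4y - 4z = 8.
Foot = A − λn with λ = (n·A − d)/|n|² = (-88 − 8)/48 = -2.
Foot = (4, 8, 10) − (-2)·(-4, -4, -4) = (-4, 0, 2).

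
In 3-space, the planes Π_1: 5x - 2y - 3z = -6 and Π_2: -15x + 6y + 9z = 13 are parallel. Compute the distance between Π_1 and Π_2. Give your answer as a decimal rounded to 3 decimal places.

Rescale Π_2 by 1/(-3): 5x - 2y - 3z = -13/3. Then distance = |-6 − (-13/3)| / √38 ≈ 0.270.

0.270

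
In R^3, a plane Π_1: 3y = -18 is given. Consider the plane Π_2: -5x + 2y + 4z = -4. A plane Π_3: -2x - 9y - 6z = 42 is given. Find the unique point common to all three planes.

(0, -6, 2)

Solving the 3×3 linear system 3y = -18, -5x + 2y + 4z = -4, -2x - 9y - 6z = 42 (e.g. by elimination or Cramer's rule, determinant = -114) gives (0, -6, 2).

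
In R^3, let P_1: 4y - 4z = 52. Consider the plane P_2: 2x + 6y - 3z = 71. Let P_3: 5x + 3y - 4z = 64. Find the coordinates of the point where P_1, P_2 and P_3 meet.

Solving the 3×3 linear system 4y - 4z = 52, 2x + 6y - 3z = 71, 5x + 3y - 4z = 64 (e.g. by elimination or Cramer's rule, determinant = 68) gives (4, 8, -5).

(4, 8, -5)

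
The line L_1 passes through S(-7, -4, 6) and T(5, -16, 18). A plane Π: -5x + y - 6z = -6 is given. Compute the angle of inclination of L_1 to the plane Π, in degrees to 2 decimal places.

61.63

A direction vector for L_1 is T − S = (12, -12, 12).
sin θ = |n·v| / (|n||v|) = |-144| / (√62 · √432) = 0.87988.
θ ≈ 61.63°.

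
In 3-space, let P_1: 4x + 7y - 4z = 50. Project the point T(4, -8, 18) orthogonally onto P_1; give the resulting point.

(12, 6, 10)

Foot = T − λn with λ = (n·T − d)/|n|² = (-112 − 50)/81 = -2.
Foot = (4, -8, 18) − (-2)·(4, 7, -4) = (12, 6, 10).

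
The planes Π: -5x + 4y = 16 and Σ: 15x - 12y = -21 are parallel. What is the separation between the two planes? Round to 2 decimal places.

1.41

Rescale Σ by 1/(-3): -5x + 4y = 7. Then distance = |16 − 7| / √41 ≈ 1.41.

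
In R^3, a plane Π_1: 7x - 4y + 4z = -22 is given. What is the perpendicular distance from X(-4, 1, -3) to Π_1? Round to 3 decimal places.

2.444

n·X − d = (7)·(-4) + (-4)·(1) + (4)·(-3) − (-22) = -22; |n| = √81.
Distance = |-22| / √81 = 22/√81 ≈ 2.444.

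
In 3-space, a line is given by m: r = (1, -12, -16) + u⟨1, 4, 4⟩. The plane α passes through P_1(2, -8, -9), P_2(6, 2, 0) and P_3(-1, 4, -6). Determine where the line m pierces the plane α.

(5, 4, 0)

P_1P_2 = (4, 10, 9), P_1P_3 = (-3, 12, 3); a normal to α is P_1P_2 × P_1P_3 = (-78, -39, 78).
Using P_1: α has equation -78x - 39y + 78z = -546.
Substitute r = (1, -12, -16) + t(1, 4, 4) into the plane: -858 + 78t = -546, so t = 4.
Intersection: (1, -12, -16) + 4·(1, 4, 4) = (5, 4, 0).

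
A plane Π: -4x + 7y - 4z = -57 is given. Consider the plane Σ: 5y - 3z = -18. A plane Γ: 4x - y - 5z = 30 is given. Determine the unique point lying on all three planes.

(8, -3, 1)

Solving the 3×3 linear system -4x + 7y - 4z = -57, 5y - 3z = -18, 4x - y - 5z = 30 (e.g. by elimination or Cramer's rule, determinant = 108) gives (8, -3, 1).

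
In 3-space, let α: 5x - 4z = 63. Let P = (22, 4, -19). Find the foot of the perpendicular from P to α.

Foot = P − λn with λ = (n·P − d)/|n|² = (186 − 63)/41 = 3.
Foot = (22, 4, -19) − 3·(5, 0, -4) = (7, 4, -7).

(7, 4, -7)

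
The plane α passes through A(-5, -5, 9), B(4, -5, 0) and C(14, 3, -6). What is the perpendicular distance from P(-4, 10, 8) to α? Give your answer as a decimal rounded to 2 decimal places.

5.00

AB = (9, 0, -9), AC = (19, 8, -15); a normal to α is AB × AC = (72, -36, 72).
Using A: α has equation 72x - 36y + 72z = 468.
n·P − d = (72)·(-4) + (-36)·(10) + (72)·(8) − 468 = -540; |n| = √11664.
Distance = |-540| / √11664 = 540/√11664 ≈ 5.00.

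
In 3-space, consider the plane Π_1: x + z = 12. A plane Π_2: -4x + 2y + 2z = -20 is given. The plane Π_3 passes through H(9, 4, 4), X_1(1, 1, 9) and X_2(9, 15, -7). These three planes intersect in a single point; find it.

(9, 5, 3)

HX_1 = (-8, -3, 5), HX_2 = (0, 11, -11); a normal to Π_3 is HX_1 × HX_2 = (-22, -88, -88).
Using H: Π_3 has equation -22x - 88y - 88z = -902.
Solving the 3×3 linear system x + z = 12, -4x + 2y + 2z = -20, -22x - 88y - 88z = -902 (e.g. by elimination or Cramer's rule, determinant = 396) gives (9, 5, 3).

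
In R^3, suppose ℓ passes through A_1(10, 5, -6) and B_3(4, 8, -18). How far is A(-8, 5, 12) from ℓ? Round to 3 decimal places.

24.213

A direction vector for ℓ is B_3 − A_1 = (-6, 3, -12).
Taking (10, 5, -6) on ℓ with direction v = (-6, 3, -12): w = A − (10, 5, -6) = (-18, 0, 18), and w × v = (-54, -324, -54).
Distance = |w × v| / |v| = √110808 / √189 ≈ 24.213.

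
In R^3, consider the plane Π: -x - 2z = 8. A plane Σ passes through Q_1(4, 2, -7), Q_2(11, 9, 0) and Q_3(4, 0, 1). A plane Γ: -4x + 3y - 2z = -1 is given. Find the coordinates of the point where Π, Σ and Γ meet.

(2, -1, -5)

Q_1Q_2 = (7, 7, 7), Q_1Q_3 = (0, -2, 8); a normal to Σ is Q_1Q_2 × Q_1Q_3 = (70, -56, -14).
Using Q_1: Σ has equation 70x - 56y - 14z = 266.
Solving the 3×3 linear system -x - 2z = 8, 70x - 56y - 14z = 266, -4x + 3y - 2z = -1 (e.g. by elimination or Cramer's rule, determinant = -126) gives (2, -1, -5).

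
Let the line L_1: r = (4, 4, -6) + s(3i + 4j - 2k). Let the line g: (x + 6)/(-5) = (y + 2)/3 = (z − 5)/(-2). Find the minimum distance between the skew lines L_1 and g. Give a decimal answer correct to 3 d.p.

g has direction (-5, 3, -2) through (-6, -2, 5).
Common perpendicular direction n = (3, 4, -2) × (-5, 3, -2) = (-2, 16, 29).
With w = (-6, -2, 5) − (4, 4, -6) = (-10, -6, 11), w · n = 243.
Distance = |w · n| / |n| = |243| / √1101 ≈ 7.323.

7.323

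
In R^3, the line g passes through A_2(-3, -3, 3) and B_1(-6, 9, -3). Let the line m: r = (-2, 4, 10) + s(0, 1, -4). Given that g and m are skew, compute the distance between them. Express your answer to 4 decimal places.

3.3574

A direction vector for g is B_1 − A_2 = (-3, 12, -6).
Common perpendicular direction n = (-3, 12, -6) × (0, 1, -4) = (-42, -12, -3).
With w = (-2, 4, 10) − (-3, -3, 3) = (1, 7, 7), w · n = -147.
Distance = |w · n| / |n| = |-147| / √1917 ≈ 3.3574.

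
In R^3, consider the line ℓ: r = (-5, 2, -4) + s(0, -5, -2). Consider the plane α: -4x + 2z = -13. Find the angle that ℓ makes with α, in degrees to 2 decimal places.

sin θ = |n·v| / (|n||v|) = |-4| / (√20 · √29) = 0.16609.
θ ≈ 9.56°.

9.56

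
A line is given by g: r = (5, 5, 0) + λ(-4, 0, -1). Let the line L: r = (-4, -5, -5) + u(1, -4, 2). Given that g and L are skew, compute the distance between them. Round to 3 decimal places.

Common perpendicular direction n = (-4, 0, -1) × (1, -4, 2) = (-4, 7, 16).
With w = (-4, -5, -5) − (5, 5, 0) = (-9, -10, -5), w · n = -114.
Distance = |w · n| / |n| = |-114| / √321 ≈ 6.363.

6.363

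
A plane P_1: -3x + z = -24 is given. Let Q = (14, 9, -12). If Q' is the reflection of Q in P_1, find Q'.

(-4, 9, -6)

λ = (n·Q − d)/|n|² = (-54 − (-24))/10 = -3.
Reflection = Q − 2λn = (14, 9, -12) − (-6)·(-3, 0, 1) = (-4, 9, -6).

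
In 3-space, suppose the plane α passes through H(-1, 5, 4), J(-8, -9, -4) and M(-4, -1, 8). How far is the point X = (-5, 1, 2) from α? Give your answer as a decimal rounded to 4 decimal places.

1.7889

HJ = (-7, -14, -8), HM = (-3, -6, 4); a normal to α is HJ × HM = (-104, 52, 0).
Using H: α has equation -104x + 52y = 364.
n·X − d = (-104)·(-5) + (52)·(1) + (0)·(2) − 364 = 208; |n| = √13520.
Distance = |208| / √13520 = 208/√13520 ≈ 1.7889.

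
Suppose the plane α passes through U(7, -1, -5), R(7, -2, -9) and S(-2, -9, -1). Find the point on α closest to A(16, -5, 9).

UR = (0, -1, -4), US = (-9, -8, 4); a normal to α is UR × US = (-36, 36, -9).
Using U: α has equation -36x + 36y - 9z = -243.
Foot = A − λn with λ = (n·A − d)/|n|² = (-837 − (-243))/2673 = -2/9.
Foot = (16, -5, 9) − (-2/9)·(-36, 36, -9) = (8, 3, 7).

(8, 3, 7)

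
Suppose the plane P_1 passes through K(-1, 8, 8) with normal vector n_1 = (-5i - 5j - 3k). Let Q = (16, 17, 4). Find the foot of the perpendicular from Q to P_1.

(6, 7, -2)

P_1: n_1·r = n_1·K gives -5x - 5y - 3z = -59.
Foot = Q − λn with λ = (n·Q − d)/|n|² = (-177 − (-59))/59 = -2.
Foot = (16, 17, 4) − (-2)·(-5, -5, -3) = (6, 7, -2).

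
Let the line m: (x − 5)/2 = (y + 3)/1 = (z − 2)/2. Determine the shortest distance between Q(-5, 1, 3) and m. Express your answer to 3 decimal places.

m has direction (2, 1, 2) through (5, -3, 2).
Taking (5, -3, 2) on m with direction v = (2, 1, 2): w = Q − (5, -3, 2) = (-10, 4, 1), and w × v = (7, 22, -18).
Distance = |w × v| / |v| = √857 / √9 ≈ 9.758.

9.758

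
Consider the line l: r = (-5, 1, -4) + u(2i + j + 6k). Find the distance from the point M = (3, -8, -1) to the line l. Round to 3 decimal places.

Taking (-5, 1, -4) on l with direction v = (2, 1, 6): w = M − (-5, 1, -4) = (8, -9, 3), and w × v = (-57, -42, 26).
Distance = |w × v| / |v| = √5689 / √41 ≈ 11.779.

11.779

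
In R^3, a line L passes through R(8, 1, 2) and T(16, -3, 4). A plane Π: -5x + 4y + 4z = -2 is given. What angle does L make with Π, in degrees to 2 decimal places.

A direction vector for L is T − R = (8, -4, 2).
sin θ = |n·v| / (|n||v|) = |-48| / (√57 · √84) = 0.69369.
θ ≈ 43.92°.

43.92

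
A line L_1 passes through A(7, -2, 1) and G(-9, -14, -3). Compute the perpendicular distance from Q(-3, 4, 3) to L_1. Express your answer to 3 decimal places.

A direction vector for L_1 is G − A = (-16, -12, -4).
Taking (7, -2, 1) on L_1 with direction v = (-16, -12, -4): w = Q − (7, -2, 1) = (-10, 6, 2), and w × v = (0, -72, 216).
Distance = |w × v| / |v| = √51840 / √416 ≈ 11.163.

11.163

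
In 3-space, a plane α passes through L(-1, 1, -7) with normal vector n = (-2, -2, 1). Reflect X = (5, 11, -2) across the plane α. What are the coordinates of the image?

(-7, -1, 4)

α: n·r = n·L gives -2x - 2y + z = -7.
λ = (n·X − d)/|n|² = (-34 − (-7))/9 = -3.
Reflection = X − 2λn = (5, 11, -2) − (-6)·(-2, -2, 1) = (-7, -1, 4).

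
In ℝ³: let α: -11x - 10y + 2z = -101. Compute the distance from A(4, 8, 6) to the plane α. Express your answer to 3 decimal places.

0.733

n·A − d = (-11)·(4) + (-10)·(8) + (2)·(6) − (-101) = -11; |n| = √225.
Distance = |-11| / √225 = 11/√225 ≈ 0.733.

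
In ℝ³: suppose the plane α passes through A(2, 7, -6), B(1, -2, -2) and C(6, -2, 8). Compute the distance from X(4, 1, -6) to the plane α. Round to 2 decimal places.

3.43

AB = (-1, -9, 4), AC = (4, -9, 14); a normal to α is AB × AC = (-90, 30, 45).
Using A: α has equation -90x + 30y + 45z = -240.
n·X − d = (-90)·(4) + (30)·(1) + (45)·(-6) − (-240) = -360; |n| = √11025.
Distance = |-360| / √11025 = 360/√11025 ≈ 3.43.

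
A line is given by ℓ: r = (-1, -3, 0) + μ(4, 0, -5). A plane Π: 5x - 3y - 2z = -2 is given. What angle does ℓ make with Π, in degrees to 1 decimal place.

49.5

sin θ = |n·v| / (|n||v|) = |30| / (√38 · √41) = 0.76004.
θ ≈ 49.5°.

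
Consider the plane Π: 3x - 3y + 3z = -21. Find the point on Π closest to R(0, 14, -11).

Foot = R − λn with λ = (n·R − d)/|n|² = (-75 − (-21))/27 = -2.
Foot = (0, 14, -11) − (-2)·(3, -3, 3) = (6, 8, -5).

(6, 8, -5)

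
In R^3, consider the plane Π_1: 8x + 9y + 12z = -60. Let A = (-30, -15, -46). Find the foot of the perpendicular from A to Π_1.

Foot = A − λn with λ = (n·A − d)/|n|² = (-927 − (-60))/289 = -3.
Foot = (-30, -15, -46) − (-3)·(8, 9, 12) = (-6, 12, -10).

(-6, 12, -10)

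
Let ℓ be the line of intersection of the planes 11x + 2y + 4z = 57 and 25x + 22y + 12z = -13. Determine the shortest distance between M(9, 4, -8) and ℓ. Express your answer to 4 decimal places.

10.7215

Direction of ℓ: (11, 2, 4) × (25, 22, 12) = (-64, -32, 192).
A point on ℓ: solving the two plane equations with x = 9 gives (9, -7, -7).
Taking (9, -7, -7) on ℓ with direction v = (-64, -32, 192): w = M − (9, -7, -7) = (0, 11, -1), and w × v = (2080, 64, 704).
Distance = |w × v| / |v| = √4826112 / √41984 ≈ 10.7215.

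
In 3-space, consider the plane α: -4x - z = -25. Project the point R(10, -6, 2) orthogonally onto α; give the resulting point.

Foot = R − λn with λ = (n·R − d)/|n|² = (-42 − (-25))/17 = -1.
Foot = (10, -6, 2) − (-1)·(-4, 0, -1) = (6, -6, 1).

(6, -6, 1)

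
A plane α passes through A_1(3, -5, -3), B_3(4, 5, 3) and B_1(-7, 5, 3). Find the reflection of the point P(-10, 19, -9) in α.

(-10, 1, 21)

A_1B_3 = (1, 10, 6), A_1B_1 = (-10, 10, 6); a normal to α is A_1B_3 × A_1B_1 = (0, -66, 110).
Using A_1: α has equation -66y + 110z = 0.
λ = (n·P − d)/|n|² = (-2244 − 0)/16456 = -3/22.
Reflection = P − 2λn = (-10, 19, -9) − (-3/11)·(0, -66, 110) = (-10, 1, 21).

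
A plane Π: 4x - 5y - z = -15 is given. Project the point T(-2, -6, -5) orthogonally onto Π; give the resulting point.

(-6, -1, -4)

Foot = T − λn with λ = (n·T − d)/|n|² = (27 − (-15))/42 = 1.
Foot = (-2, -6, -5) − 1·(4, -5, -1) = (-6, -1, -4).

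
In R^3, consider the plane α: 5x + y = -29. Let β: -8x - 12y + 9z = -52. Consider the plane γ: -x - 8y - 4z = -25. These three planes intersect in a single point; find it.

Solving the 3×3 linear system 5x + y = -29, -8x - 12y + 9z = -52, -x - 8y - 4z = -25 (e.g. by elimination or Cramer's rule, determinant = 559) gives (-7, 6, -4).

(-7, 6, -4)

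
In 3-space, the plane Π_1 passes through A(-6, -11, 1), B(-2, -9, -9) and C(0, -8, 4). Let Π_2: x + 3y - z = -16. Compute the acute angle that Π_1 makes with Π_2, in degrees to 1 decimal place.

47.6

AB = (4, 2, -10), AC = (6, 3, 3); a normal to Π_1 is AB × AC = (36, -72, 0).
Using A: Π_1 has equation 36x - 72y = 576.
cos θ = |n₁·n₂| / (|n₁||n₂|) = |-180| / (√6480 · √11).
θ = arccos(0.67420) ≈ 47.6°.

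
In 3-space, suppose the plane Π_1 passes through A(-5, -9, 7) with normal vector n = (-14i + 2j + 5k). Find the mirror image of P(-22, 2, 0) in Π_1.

(6, -2, -10)

Π_1: n·r = n·A gives -14x + 2y + 5z = 87.
λ = (n·P − d)/|n|² = (312 − 87)/225 = 1.
Reflection = P − 2λn = (-22, 2, 0) − 2·(-14, 2, 5) = (6, -2, -10).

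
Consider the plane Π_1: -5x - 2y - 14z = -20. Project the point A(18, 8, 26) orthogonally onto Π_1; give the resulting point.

(8, 4, -2)

Foot = A − λn with λ = (n·A − d)/|n|² = (-470 − (-20))/225 = -2.
Foot = (18, 8, 26) − (-2)·(-5, -2, -14) = (8, 4, -2).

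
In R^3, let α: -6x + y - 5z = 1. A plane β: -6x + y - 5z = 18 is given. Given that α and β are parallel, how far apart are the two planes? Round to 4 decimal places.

2.1590

Same normal n = (-6, 1, -5) with |n| = √62; distance = |1 − 18| / |n| = 17/√62 ≈ 2.1590.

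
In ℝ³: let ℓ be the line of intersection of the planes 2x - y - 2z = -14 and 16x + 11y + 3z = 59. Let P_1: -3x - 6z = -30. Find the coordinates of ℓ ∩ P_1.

(0, 4, 5)

Direction of ℓ: (2, -1, -2) × (16, 11, 3) = (19, -38, 38).
A point on ℓ: solving the two plane equations with x = 4 gives (4, -4, 13).
Substitute r = (4, -4, 13) + t(19, -38, 38) into the plane: -90 + (-285)t = -30, so t = -4/19.
Intersection: (4, -4, 13) + (-4/19)·(19, -38, 38) = (0, 4, 5).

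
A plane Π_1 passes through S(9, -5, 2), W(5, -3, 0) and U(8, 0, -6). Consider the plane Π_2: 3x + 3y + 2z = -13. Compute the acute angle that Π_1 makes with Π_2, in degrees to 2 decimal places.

30.13

SW = (-4, 2, -2), SU = (-1, 5, -8); a normal to Π_1 is SW × SU = (-6, -30, -18).
Using S: Π_1 has equation -6x - 30y - 18z = 60.
cos θ = |n₁·n₂| / (|n₁||n₂|) = |-144| / (√1260 · √22).
θ = arccos(0.86490) ≈ 30.13°.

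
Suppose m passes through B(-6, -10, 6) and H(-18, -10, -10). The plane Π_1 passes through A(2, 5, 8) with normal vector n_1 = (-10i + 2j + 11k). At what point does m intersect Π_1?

(-12, -10, -2)

A direction vector for m is H − B = (-12, 0, -16).
Π_1: n_1·r = n_1·A gives -10x + 2y + 11z = 78.
Substitute r = (-6, -10, 6) + t(-12, 0, -16) into the plane: 106 + (-56)t = 78, so t = 1/2.
Intersection: (-6, -10, 6) + (1/2)·(-12, 0, -16) = (-12, -10, -2).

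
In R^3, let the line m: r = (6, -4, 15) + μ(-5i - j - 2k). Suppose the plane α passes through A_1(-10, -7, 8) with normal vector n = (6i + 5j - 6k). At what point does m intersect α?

(-9, -7, 9)

α: n·r = n·A_1 gives 6x + 5y - 6z = -143.
Substitute r = (6, -4, 15) + t(-5, -1, -2) into the plane: -74 + (-23)t = -143, so t = 3.
Intersection: (6, -4, 15) + 3·(-5, -1, -2) = (-9, -7, 9).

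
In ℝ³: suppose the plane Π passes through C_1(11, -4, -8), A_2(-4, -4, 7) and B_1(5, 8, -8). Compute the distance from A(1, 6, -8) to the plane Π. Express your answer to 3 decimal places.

3.333

C_1A_2 = (-15, 0, 15), C_1B_1 = (-6, 12, 0); a normal to Π is C_1A_2 × C_1B_1 = (-180, -90, -180).
Using C_1: Π has equation -180x - 90y - 180z = -180.
n·A − d = (-180)·(1) + (-90)·(6) + (-180)·(-8) − (-180) = 900; |n| = √72900.
Distance = |900| / √72900 = 900/√72900 ≈ 3.333.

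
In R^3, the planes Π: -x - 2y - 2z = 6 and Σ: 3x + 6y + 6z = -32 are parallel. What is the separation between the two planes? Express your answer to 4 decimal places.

Rescale Σ by 1/(-3): -x - 2y - 2z = 32/3. Then distance = |6 − (32/3)| / √9 ≈ 1.5556.

1.5556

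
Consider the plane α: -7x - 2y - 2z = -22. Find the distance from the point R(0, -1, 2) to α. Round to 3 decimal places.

2.649

n·R − d = (-7)·(0) + (-2)·(-1) + (-2)·(2) − (-22) = 20; |n| = √57.
Distance = |20| / √57 = 20/√57 ≈ 2.649.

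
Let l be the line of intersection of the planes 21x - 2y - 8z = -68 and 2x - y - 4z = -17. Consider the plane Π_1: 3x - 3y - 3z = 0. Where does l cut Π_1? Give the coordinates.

Direction of l: (21, -2, -8) × (2, -1, -4) = (0, 68, -17).
A point on l: solving the two plane equations with y = 5 gives (-2, 5, 2).
Substitute r = (-2, 5, 2) + t(0, 68, -17) into the plane: -27 + (-153)t = 0, so t = -3/17.
Intersection: (-2, 5, 2) + (-3/17)·(0, 68, -17) = (-2, -7, 5).

(-2, -7, 5)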